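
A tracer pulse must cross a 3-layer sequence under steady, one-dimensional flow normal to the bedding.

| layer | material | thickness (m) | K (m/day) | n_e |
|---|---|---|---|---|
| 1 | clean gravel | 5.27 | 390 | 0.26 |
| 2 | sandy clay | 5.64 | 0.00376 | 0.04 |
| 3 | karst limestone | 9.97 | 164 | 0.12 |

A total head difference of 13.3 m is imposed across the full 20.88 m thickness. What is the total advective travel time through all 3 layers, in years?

0.862

With flow normal to the layers, continuity requires the same specific discharge q through every layer.
Σ(b_i/K_i) = 5.27/390 + 5.64/0.00376 + 9.97/164 = 1500 d.
q = Δh / Σ(b_i/K_i) = 13.3 / 1500 = 0.008866 m/day.
In each layer the seepage velocity is v_i = q/n_i, so the layer transit time is t_i = b_i·n_i / q:
  layer 1 (clean gravel): t_1 = 5.27 × 0.26 / 0.008866 = 154.5 d
  layer 2 (sandy clay): t_2 = 5.64 × 0.04 / 0.008866 = 25.44 d
  layer 3 (karst limestone): t_3 = 9.97 × 0.12 / 0.008866 = 134.9 d
Total t = Σ t_i = 314.9 days = 0.8622 years.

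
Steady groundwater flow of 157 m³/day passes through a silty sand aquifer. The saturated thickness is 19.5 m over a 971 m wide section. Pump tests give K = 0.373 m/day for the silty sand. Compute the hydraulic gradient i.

Cross-sectional area A = 971 × 19.5 = 18934 m².
From Q = K·A·i, i = Q / (K·A) = 157 / (0.3730 × 18934) = 0.02223.

0.0222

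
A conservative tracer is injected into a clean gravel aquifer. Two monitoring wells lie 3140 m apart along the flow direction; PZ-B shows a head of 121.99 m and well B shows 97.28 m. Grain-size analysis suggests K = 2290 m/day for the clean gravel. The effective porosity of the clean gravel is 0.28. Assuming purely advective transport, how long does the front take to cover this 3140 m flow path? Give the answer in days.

Hydraulic gradient i = (121.99 − 97.28) / 3140 = 24.71 / 3140 = 0.007869.
Darcy flux q = K · i = 2290 × 0.007869 = 18.02 m/day.
Seepage velocity v = q / n_e = 18.02 / 0.28 = 64.36 m/day.
Travel time t = L / v = 3140 / 64.36 = 48.79 days.

48.8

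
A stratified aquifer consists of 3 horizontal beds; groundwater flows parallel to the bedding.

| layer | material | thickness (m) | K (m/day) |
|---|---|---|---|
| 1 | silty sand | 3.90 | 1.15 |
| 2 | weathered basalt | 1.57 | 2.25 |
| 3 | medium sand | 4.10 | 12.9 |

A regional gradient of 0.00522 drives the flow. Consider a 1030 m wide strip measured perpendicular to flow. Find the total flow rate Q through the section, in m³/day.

327

Flow is parallel to layering, so each bed carries its own Darcy discharge and the transmissivities add.
Σ(K_i·b_i) = 1.15×3.90 + 2.25×1.57 + 12.9×4.10 = 60.91 m²/day.
Hydraulic gradient i = 0.00522.
Q = Σ(K_i·b_i) · W · i = 60.91 × 1030 × 0.005220 = 327.5 m³/day.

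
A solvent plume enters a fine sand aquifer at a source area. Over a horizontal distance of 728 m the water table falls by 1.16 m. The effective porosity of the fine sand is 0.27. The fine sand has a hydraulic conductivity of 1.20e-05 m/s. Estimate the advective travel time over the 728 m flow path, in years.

326

Convert K: 1.20e-05 m/s × 86400 = 1.037 m/day.
Hydraulic gradient i = Δh / L = 1.16 / 728 = 0.001593.
Darcy flux q = K · i = 1.037 × 0.001593 = 0.001652 m/day.
Seepage velocity v = q / n_e = 0.001652 / 0.27 = 0.006119 m/day.
Travel time t = L / v = 728 / 0.006119 = 1.190e+05 days = 325.7 years.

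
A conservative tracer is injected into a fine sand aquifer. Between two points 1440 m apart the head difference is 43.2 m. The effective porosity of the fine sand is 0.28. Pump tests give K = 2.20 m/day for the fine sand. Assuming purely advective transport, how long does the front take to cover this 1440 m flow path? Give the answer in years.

Hydraulic gradient i = Δh / L = 43.2 / 1440 = 0.03000.
Darcy flux q = K · i = 2.200 × 0.03000 = 0.06600 m/day.
Seepage velocity v = q / n_e = 0.06600 / 0.28 = 0.2357 m/day.
Travel time t = L / v = 1440 / 0.2357 = 6109 days = 16.73 years.

16.7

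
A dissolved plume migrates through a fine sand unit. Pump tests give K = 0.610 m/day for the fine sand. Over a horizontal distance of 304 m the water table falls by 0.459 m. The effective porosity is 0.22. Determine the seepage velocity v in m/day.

0.00419

Hydraulic gradient i = Δh / L = 0.459 / 304 = 0.001510.
Darcy flux q = K · i = 0.6100 × 0.001510 = 0.0009210 m/day.
Seepage velocity v = q / n_e = 0.0009210 / 0.22 = 0.004186 m/day.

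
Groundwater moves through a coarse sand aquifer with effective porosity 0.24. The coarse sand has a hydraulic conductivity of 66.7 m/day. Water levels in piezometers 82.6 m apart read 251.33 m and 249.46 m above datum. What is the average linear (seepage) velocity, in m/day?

Hydraulic gradient i = (251.33 − 249.46) / 82.6 = 1.87 / 82.6 = 0.02264.
Darcy flux q = K · i = 66.70 × 0.02264 = 1.510 m/day.
Seepage velocity v = q / n_e = 1.510 / 0.24 = 6.292 m/day.

6.29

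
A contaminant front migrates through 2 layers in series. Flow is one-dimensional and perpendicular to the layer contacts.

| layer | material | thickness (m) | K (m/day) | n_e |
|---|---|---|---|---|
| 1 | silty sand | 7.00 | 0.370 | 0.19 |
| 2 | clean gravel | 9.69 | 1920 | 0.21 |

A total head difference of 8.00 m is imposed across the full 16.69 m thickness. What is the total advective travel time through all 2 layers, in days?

7.96

With flow normal to the layers, continuity requires the same specific discharge q through every layer.
Σ(b_i/K_i) = 7.00/0.370 + 9.69/1920 = 18.92 d.
q = Δh / Σ(b_i/K_i) = 8.00 / 18.92 = 0.4227 m/day.
In each layer the seepage velocity is v_i = q/n_i, so the layer transit time is t_i = b_i·n_i / q:
  layer 1 (silty sand): t_1 = 7.00 × 0.19 / 0.4227 = 3.146 d
  layer 2 (clean gravel): t_2 = 9.69 × 0.21 / 0.4227 = 4.814 d
Total t = Σ t_i = 7.960 days.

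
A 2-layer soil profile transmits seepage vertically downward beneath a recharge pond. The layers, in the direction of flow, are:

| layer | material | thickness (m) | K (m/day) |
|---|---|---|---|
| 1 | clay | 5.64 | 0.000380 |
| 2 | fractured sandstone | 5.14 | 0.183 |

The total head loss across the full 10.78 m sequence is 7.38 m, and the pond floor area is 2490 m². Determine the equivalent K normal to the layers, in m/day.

0.000725

Flow is perpendicular to layering, so the layers act in series and the equivalent K is the thickness-weighted harmonic mean.
Total thickness L = 5.64 + 5.14 = 10.78 m.
Σ(b_i/K_i) = 5.64/0.000380 + 5.14/0.183 = 14870 d.
K_eq = L / Σ(b_i/K_i) = 10.78 / 14870 = 0.0007249 m/day.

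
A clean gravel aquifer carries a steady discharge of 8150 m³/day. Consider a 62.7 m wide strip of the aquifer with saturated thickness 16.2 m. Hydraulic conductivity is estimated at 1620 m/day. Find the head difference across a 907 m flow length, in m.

Cross-sectional area A = 62.7 × 16.2 = 1016 m².
From Q = K·A·i, i = Q / (K·A) = 8150 / (1620 × 1016) = 0.004953.
Head loss Δh = i · L = 0.004953 × 907 = 4.492 m.

4.49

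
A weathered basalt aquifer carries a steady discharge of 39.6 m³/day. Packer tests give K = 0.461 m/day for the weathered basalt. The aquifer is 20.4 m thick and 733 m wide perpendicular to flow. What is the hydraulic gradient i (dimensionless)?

0.00574

Cross-sectional area A = 733 × 20.4 = 14953 m².
From Q = K·A·i, i = Q / (K·A) = 39.6 / (0.4610 × 14953) = 0.005745.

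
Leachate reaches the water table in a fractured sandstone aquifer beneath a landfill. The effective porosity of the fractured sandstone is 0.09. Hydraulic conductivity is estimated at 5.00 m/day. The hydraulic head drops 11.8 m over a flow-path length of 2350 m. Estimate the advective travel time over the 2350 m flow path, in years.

23.1

Hydraulic gradient i = Δh / L = 11.8 / 2350 = 0.005021.
Darcy flux q = K · i = 5.000 × 0.005021 = 0.02511 m/day.
Seepage velocity v = q / n_e = 0.02511 / 0.09 = 0.2790 m/day.
Travel time t = L / v = 2350 / 0.2790 = 8424 days = 23.06 years.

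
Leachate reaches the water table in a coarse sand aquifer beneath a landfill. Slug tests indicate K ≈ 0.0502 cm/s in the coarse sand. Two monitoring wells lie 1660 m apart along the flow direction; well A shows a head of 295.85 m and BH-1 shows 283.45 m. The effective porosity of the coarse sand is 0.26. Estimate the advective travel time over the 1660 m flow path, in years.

Convert K: 0.0502 cm/s × 864 = 43.37 m/day.
Hydraulic gradient i = (295.85 − 283.45) / 1660 = 12.4 / 1660 = 0.007470.
Darcy flux q = K · i = 43.37 × 0.007470 = 0.3240 m/day.
Seepage velocity v = q / n_e = 0.3240 / 0.26 = 1.246 m/day.
Travel time t = L / v = 1660 / 1.246 = 1332 days = 3.647 years.

3.65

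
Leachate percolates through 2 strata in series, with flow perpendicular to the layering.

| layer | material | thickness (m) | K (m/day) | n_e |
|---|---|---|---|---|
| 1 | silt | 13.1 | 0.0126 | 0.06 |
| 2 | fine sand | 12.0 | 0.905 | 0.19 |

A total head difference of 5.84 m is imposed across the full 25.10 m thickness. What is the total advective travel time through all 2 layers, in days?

With flow normal to the layers, continuity requires the same specific discharge q through every layer.
Σ(b_i/K_i) = 13.1/0.0126 + 12.0/0.905 = 1053 d.
q = Δh / Σ(b_i/K_i) = 5.84 / 1053 = 0.005546 m/day.
In each layer the seepage velocity is v_i = q/n_i, so the layer transit time is t_i = b_i·n_i / q:
  layer 1 (silt): t_1 = 13.1 × 0.06 / 0.005546 = 141.7 d
  layer 2 (fine sand): t_2 = 12.0 × 0.19 / 0.005546 = 411.1 d
Total t = Σ t_i = 552.8 days.

553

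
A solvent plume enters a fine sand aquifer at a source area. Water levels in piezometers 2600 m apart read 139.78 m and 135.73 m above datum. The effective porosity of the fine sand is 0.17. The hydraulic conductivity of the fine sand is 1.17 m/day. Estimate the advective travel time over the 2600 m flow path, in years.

664

Hydraulic gradient i = (139.78 − 135.73) / 2600 = 4.05 / 2600 = 0.001558.
Darcy flux q = K · i = 1.170 × 0.001558 = 0.001822 m/day.
Seepage velocity v = q / n_e = 0.001822 / 0.17 = 0.01072 m/day.
Travel time t = L / v = 2600 / 0.01072 = 2.425e+05 days = 664.0 years.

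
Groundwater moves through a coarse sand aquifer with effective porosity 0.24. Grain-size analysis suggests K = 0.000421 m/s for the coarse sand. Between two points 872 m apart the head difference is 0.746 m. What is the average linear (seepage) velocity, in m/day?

0.130

Convert K: 0.000421 m/s × 86400 = 36.37 m/day.
Hydraulic gradient i = Δh / L = 0.746 / 872 = 0.0008555.
Darcy flux q = K · i = 36.37 × 0.0008555 = 0.03112 m/day.
Seepage velocity v = q / n_e = 0.03112 / 0.24 = 0.1297 m/day.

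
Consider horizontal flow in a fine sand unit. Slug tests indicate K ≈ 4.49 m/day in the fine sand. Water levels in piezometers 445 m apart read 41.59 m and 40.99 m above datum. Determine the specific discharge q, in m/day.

Hydraulic gradient i = (41.59 − 40.99) / 445 = 0.6 / 445 = 0.001348.
Specific discharge q = K · i = 4.490 × 0.001348 = 0.006054 m/day.

0.00605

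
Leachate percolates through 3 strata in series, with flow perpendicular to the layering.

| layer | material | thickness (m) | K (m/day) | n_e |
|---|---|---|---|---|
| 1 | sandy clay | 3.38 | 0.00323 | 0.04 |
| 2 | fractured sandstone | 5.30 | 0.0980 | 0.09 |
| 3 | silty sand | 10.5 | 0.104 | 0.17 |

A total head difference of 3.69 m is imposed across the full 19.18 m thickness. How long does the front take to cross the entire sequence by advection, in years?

With flow normal to the layers, continuity requires the same specific discharge q through every layer.
Σ(b_i/K_i) = 3.38/0.00323 + 5.30/0.0980 + 10.5/0.104 = 1201 d.
q = Δh / Σ(b_i/K_i) = 3.69 / 1201 = 0.003071 m/day.
In each layer the seepage velocity is v_i = q/n_i, so the layer transit time is t_i = b_i·n_i / q:
  layer 1 (sandy clay): t_1 = 3.38 × 0.04 / 0.003071 = 44.02 d
  layer 2 (fractured sandstone): t_2 = 5.30 × 0.09 / 0.003071 = 155.3 d
  layer 3 (silty sand): t_3 = 10.5 × 0.17 / 0.003071 = 581.2 d
Total t = Σ t_i = 780.5 days = 2.137 years.

2.14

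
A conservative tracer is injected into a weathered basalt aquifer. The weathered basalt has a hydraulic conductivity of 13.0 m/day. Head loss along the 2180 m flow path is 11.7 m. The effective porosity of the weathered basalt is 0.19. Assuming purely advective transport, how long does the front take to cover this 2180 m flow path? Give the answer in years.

16.3

Hydraulic gradient i = Δh / L = 11.7 / 2180 = 0.005367.
Darcy flux q = K · i = 13.00 × 0.005367 = 0.06977 m/day.
Seepage velocity v = q / n_e = 0.06977 / 0.19 = 0.3672 m/day.
Travel time t = L / v = 2180 / 0.3672 = 5937 days = 16.25 years.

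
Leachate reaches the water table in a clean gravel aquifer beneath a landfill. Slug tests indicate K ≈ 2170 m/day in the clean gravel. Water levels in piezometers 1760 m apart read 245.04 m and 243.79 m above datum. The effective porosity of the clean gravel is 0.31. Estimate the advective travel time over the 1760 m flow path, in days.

354

Hydraulic gradient i = (245.04 − 243.79) / 1760 = 1.25 / 1760 = 0.0007102.
Darcy flux q = K · i = 2170 × 0.0007102 = 1.541 m/day.
Seepage velocity v = q / n_e = 1.541 / 0.31 = 4.972 m/day.
Travel time t = L / v = 1760 / 4.972 = 354.0 days.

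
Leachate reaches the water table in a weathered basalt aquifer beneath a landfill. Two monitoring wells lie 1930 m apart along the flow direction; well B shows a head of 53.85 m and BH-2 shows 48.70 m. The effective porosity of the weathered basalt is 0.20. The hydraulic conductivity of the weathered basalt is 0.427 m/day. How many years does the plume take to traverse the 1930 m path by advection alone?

928

Hydraulic gradient i = (53.85 − 48.70) / 1930 = 5.15 / 1930 = 0.002668.
Darcy flux q = K · i = 0.4270 × 0.002668 = 0.001139 m/day.
Seepage velocity v = q / n_e = 0.001139 / 0.20 = 0.005697 m/day.
Travel time t = L / v = 1930 / 0.005697 = 3.388e+05 days = 927.5 years.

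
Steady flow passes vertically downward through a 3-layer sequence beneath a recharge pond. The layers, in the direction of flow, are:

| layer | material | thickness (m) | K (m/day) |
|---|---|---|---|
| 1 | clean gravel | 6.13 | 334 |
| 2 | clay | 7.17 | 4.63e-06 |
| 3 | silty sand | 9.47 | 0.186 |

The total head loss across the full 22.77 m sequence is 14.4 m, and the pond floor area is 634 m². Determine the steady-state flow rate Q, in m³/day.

0.00590

Flow is perpendicular to layering, so the layers act in series and the equivalent K is the thickness-weighted harmonic mean.
Total thickness L = 6.13 + 7.17 + 9.47 = 22.77 m.
Σ(b_i/K_i) = 6.13/334 + 7.17/4.63e-06 + 9.47/0.186 = 1.549e+06 d.
K_eq = L / Σ(b_i/K_i) = 22.77 / 1.549e+06 = 1.470e-05 m/day.
Q = K_eq · A · (Δh/L) = 1.470e-05 × 634 × (14.4/22.77) = 0.005895 m³/day.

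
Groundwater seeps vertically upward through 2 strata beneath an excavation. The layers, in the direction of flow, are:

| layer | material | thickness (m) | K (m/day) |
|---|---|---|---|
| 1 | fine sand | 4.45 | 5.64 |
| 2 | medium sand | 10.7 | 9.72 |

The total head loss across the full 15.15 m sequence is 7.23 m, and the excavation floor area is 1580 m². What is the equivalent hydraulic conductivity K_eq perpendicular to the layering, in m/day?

Flow is perpendicular to layering, so the layers act in series and the equivalent K is the thickness-weighted harmonic mean.
Total thickness L = 4.45 + 10.7 = 15.15 m.
Σ(b_i/K_i) = 4.45/5.64 + 10.7/9.72 = 1.890 d.
K_eq = L / Σ(b_i/K_i) = 15.15 / 1.890 = 8.017 m/day.

8.02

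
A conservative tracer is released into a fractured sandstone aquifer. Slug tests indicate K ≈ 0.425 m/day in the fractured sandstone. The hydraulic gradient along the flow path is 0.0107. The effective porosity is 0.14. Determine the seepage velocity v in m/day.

0.0325

Hydraulic gradient i = 0.0107.
Darcy flux q = K · i = 0.4250 × 0.01070 = 0.004547 m/day.
Seepage velocity v = q / n_e = 0.004547 / 0.14 = 0.03248 m/day.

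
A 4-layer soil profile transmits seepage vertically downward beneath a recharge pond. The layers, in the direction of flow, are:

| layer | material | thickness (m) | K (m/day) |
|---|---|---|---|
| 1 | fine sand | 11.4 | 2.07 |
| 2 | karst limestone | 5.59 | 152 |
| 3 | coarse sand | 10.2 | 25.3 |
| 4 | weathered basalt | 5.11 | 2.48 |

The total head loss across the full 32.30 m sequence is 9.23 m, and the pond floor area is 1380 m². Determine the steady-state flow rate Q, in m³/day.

1590

Flow is perpendicular to layering, so the layers act in series and the equivalent K is the thickness-weighted harmonic mean.
Total thickness L = 11.4 + 5.59 + 10.2 + 5.11 = 32.30 m.
Σ(b_i/K_i) = 11.4/2.07 + 5.59/152 + 10.2/25.3 + 5.11/2.48 = 8.008 d.
K_eq = L / Σ(b_i/K_i) = 32.30 / 8.008 = 4.034 m/day.
Q = K_eq · A · (Δh/L) = 4.034 × 1380 × (9.23/32.30) = 1591 m³/day.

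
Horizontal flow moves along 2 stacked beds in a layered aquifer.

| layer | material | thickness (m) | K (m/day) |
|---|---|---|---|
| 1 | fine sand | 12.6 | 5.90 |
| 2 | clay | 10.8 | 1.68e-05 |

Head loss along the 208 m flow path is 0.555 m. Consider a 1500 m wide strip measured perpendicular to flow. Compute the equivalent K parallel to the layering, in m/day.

3.18

Flow is parallel to layering, so each bed carries its own Darcy discharge and the transmissivities add.
Σ(K_i·b_i) = 5.90×12.6 + 1.68e-05×10.8 = 74.34 m²/day.
Total thickness b = 23.40 m, so K_eq = Σ(K_i·b_i)/b = 3.177 m/day.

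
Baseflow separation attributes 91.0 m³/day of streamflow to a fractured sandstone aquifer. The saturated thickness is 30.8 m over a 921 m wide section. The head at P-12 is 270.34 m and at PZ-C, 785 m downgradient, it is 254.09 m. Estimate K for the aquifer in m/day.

0.155

Cross-sectional area A = 921 × 30.8 = 28367 m².
Hydraulic gradient i = (270.34 − 254.09) / 785 = 16.25 / 785 = 0.02070.
From Q = K·A·i, K = Q / (A·i) = 91.0 / (28367 × 0.02070) = 0.1550 m/day.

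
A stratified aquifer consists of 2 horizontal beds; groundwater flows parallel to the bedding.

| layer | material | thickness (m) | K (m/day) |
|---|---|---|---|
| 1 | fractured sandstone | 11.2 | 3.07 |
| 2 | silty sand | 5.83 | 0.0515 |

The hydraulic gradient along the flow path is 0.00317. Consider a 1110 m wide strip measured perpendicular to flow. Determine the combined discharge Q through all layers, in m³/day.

122

Flow is parallel to layering, so each bed carries its own Darcy discharge and the transmissivities add.
Σ(K_i·b_i) = 3.07×11.2 + 0.0515×5.83 = 34.68 m²/day.
Hydraulic gradient i = 0.00317.
Q = Σ(K_i·b_i) · W · i = 34.68 × 1110 × 0.003170 = 122.0 m³/day.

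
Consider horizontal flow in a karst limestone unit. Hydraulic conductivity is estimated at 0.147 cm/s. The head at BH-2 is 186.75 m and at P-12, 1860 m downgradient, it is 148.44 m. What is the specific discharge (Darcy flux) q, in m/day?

2.62

Convert K: 0.147 cm/s × 864 = 127.0 m/day.
Hydraulic gradient i = (186.75 − 148.44) / 1860 = 38.31 / 1860 = 0.02060.
Specific discharge q = K · i = 127.0 × 0.02060 = 2.616 m/day.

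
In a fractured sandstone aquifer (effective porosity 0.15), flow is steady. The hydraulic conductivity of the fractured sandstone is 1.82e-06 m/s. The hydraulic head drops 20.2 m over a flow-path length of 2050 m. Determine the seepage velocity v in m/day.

Convert K: 1.82e-06 m/s × 86400 = 0.1572 m/day.
Hydraulic gradient i = Δh / L = 20.2 / 2050 = 0.009854.
Darcy flux q = K · i = 0.1572 × 0.009854 = 0.001549 m/day.
Seepage velocity v = q / n_e = 0.001549 / 0.15 = 0.01033 m/day.

0.0103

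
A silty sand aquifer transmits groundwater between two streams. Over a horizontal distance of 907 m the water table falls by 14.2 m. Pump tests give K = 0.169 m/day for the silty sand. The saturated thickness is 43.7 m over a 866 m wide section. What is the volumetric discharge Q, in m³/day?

Cross-sectional area A = 866 × 43.7 = 37844 m².
Hydraulic gradient i = Δh / L = 14.2 / 907 = 0.01566.
Darcy's law: Q = K · A · i = 0.1690 × 37844 × 0.01566 = 100.1 m³/day.

100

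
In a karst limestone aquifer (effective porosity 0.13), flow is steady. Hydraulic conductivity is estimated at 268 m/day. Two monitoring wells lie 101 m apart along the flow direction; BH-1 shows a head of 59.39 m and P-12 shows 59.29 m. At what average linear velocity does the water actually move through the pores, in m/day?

Hydraulic gradient i = (59.39 − 59.29) / 101 = 0.1 / 101 = 0.0009901.
Darcy flux q = K · i = 268.0 × 0.0009901 = 0.2653 m/day.
Seepage velocity v = q / n_e = 0.2653 / 0.13 = 2.041 m/day.

2.04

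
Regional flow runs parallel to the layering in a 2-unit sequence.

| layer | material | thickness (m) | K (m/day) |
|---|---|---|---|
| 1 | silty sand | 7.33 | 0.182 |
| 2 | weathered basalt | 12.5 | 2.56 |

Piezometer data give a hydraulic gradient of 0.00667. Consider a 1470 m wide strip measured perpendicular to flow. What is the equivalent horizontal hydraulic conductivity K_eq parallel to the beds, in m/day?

1.68

Flow is parallel to layering, so each bed carries its own Darcy discharge and the transmissivities add.
Σ(K_i·b_i) = 0.182×7.33 + 2.56×12.5 = 33.33 m²/day.
Total thickness b = 19.83 m, so K_eq = Σ(K_i·b_i)/b = 1.681 m/day.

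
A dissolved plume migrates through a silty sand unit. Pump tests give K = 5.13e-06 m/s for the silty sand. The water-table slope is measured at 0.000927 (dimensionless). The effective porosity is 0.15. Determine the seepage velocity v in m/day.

Convert K: 5.13e-06 m/s × 86400 = 0.4432 m/day.
Hydraulic gradient i = 0.000927.
Darcy flux q = K · i = 0.4432 × 0.0009270 = 0.0004109 m/day.
Seepage velocity v = q / n_e = 0.0004109 / 0.15 = 0.002739 m/day.

0.00274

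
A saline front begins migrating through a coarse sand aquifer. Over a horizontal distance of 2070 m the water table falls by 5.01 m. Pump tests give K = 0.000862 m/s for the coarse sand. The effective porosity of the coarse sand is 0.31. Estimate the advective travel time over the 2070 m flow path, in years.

Convert K: 0.000862 m/s × 86400 = 74.48 m/day.
Hydraulic gradient i = Δh / L = 5.01 / 2070 = 0.002420.
Darcy flux q = K · i = 74.48 × 0.002420 = 0.1803 m/day.
Seepage velocity v = q / n_e = 0.1803 / 0.31 = 0.5815 m/day.
Travel time t = L / v = 2070 / 0.5815 = 3560 days = 9.747 years.

9.75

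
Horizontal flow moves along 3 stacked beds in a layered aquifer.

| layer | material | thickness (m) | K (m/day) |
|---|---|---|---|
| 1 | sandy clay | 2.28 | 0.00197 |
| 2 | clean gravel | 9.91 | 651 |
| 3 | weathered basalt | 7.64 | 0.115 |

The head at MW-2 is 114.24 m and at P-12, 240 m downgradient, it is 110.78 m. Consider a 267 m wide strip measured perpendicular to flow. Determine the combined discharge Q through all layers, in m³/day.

Flow is parallel to layering, so each bed carries its own Darcy discharge and the transmissivities add.
Σ(K_i·b_i) = 0.00197×2.28 + 651×9.91 + 0.115×7.64 = 6452 m²/day.
Hydraulic gradient i = (114.24 − 110.78) / 240 = 3.46 / 240 = 0.01442.
Q = Σ(K_i·b_i) · W · i = 6452 × 267 × 0.01442 = 24836 m³/day.

24800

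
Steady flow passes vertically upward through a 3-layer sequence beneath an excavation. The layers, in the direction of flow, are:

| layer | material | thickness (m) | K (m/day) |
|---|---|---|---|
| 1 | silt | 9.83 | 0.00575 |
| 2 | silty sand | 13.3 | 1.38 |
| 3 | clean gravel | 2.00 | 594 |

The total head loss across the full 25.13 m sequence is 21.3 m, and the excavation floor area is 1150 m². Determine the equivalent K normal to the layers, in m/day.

0.0146

Flow is perpendicular to layering, so the layers act in series and the equivalent K is the thickness-weighted harmonic mean.
Total thickness L = 9.83 + 13.3 + 2.00 = 25.13 m.
Σ(b_i/K_i) = 9.83/0.00575 + 13.3/1.38 + 2.00/594 = 1719 d.
K_eq = L / Σ(b_i/K_i) = 25.13 / 1719 = 0.01462 m/day.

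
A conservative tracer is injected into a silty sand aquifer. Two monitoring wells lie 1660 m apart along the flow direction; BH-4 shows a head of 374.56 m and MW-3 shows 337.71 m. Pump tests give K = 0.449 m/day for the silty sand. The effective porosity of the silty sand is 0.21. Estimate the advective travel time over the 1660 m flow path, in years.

Hydraulic gradient i = (374.56 − 337.71) / 1660 = 36.85 / 1660 = 0.02220.
Darcy flux q = K · i = 0.4490 × 0.02220 = 0.009967 m/day.
Seepage velocity v = q / n_e = 0.009967 / 0.21 = 0.04746 m/day.
Travel time t = L / v = 1660 / 0.04746 = 34975 days = 95.75 years.

95.8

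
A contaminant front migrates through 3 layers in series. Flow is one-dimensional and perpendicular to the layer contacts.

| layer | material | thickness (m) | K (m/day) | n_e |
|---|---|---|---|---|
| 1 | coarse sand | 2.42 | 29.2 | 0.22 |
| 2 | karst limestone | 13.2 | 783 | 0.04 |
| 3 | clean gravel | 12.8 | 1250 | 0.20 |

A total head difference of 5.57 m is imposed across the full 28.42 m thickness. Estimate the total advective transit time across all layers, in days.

With flow normal to the layers, continuity requires the same specific discharge q through every layer.
Σ(b_i/K_i) = 2.42/29.2 + 13.2/783 + 12.8/1250 = 0.1100 d.
q = Δh / Σ(b_i/K_i) = 5.57 / 0.1100 = 50.65 m/day.
In each layer the seepage velocity is v_i = q/n_i, so the layer transit time is t_i = b_i·n_i / q:
  layer 1 (coarse sand): t_1 = 2.42 × 0.22 / 50.65 = 0.01051 d
  layer 2 (karst limestone): t_2 = 13.2 × 0.04 / 50.65 = 0.01042 d
  layer 3 (clean gravel): t_3 = 12.8 × 0.20 / 50.65 = 0.05055 d
Total t = Σ t_i = 0.07148 days.

0.0715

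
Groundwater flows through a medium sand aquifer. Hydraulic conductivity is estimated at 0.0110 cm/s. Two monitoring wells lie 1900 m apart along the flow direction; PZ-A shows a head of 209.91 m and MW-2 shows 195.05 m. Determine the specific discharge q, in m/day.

0.0743

Convert K: 0.0110 cm/s × 864 = 9.504 m/day.
Hydraulic gradient i = (209.91 − 195.05) / 1900 = 14.86 / 1900 = 0.007821.
Specific discharge q = K · i = 9.504 × 0.007821 = 0.07433 m/day.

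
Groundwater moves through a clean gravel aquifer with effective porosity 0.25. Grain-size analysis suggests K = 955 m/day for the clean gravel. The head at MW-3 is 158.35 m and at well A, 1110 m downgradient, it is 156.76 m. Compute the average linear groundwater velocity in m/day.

Hydraulic gradient i = (158.35 − 156.76) / 1110 = 1.59 / 1110 = 0.001432.
Darcy flux q = K · i = 955.0 × 0.001432 = 1.368 m/day.
Seepage velocity v = q / n_e = 1.368 / 0.25 = 5.472 m/day.

5.47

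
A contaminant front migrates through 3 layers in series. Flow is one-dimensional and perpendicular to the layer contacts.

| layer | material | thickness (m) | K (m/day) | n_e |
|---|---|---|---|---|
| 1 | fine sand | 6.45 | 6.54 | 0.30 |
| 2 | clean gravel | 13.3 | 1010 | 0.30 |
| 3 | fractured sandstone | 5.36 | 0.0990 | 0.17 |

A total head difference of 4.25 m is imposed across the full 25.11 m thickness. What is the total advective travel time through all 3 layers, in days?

With flow normal to the layers, continuity requires the same specific discharge q through every layer.
Σ(b_i/K_i) = 6.45/6.54 + 13.3/1010 + 5.36/0.0990 = 55.14 d.
q = Δh / Σ(b_i/K_i) = 4.25 / 55.14 = 0.07708 m/day.
In each layer the seepage velocity is v_i = q/n_i, so the layer transit time is t_i = b_i·n_i / q:
  layer 1 (fine sand): t_1 = 6.45 × 0.30 / 0.07708 = 25.11 d
  layer 2 (clean gravel): t_2 = 13.3 × 0.30 / 0.07708 = 51.77 d
  layer 3 (fractured sandstone): t_3 = 5.36 × 0.17 / 0.07708 = 11.82 d
Total t = Σ t_i = 88.69 days.

88.7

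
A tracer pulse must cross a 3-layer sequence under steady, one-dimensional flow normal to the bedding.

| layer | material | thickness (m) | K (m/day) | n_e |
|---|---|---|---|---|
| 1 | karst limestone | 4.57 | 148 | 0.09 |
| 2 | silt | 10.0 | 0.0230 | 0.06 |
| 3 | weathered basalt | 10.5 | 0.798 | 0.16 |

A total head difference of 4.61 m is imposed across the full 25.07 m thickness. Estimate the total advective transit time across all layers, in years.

With flow normal to the layers, continuity requires the same specific discharge q through every layer.
Σ(b_i/K_i) = 4.57/148 + 10.0/0.0230 + 10.5/0.798 = 448.0 d.
q = Δh / Σ(b_i/K_i) = 4.61 / 448.0 = 0.01029 m/day.
In each layer the seepage velocity is v_i = q/n_i, so the layer transit time is t_i = b_i·n_i / q:
  layer 1 (karst limestone): t_1 = 4.57 × 0.09 / 0.01029 = 39.97 d
  layer 2 (silt): t_2 = 10.0 × 0.06 / 0.01029 = 58.30 d
  layer 3 (weathered basalt): t_3 = 10.5 × 0.16 / 0.01029 = 163.3 d
Total t = Σ t_i = 261.5 days = 0.7160 years.

0.716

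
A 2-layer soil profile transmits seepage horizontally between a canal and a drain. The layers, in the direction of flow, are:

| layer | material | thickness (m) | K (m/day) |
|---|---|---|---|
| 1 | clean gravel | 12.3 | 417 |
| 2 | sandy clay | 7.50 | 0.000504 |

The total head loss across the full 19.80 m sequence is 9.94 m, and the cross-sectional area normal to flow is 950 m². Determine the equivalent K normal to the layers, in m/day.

Flow is perpendicular to layering, so the layers act in series and the equivalent K is the thickness-weighted harmonic mean.
Total thickness L = 12.3 + 7.50 = 19.80 m.
Σ(b_i/K_i) = 12.3/417 + 7.50/0.000504 = 14881 d.
K_eq = L / Σ(b_i/K_i) = 19.80 / 14881 = 0.001331 m/day.

0.00133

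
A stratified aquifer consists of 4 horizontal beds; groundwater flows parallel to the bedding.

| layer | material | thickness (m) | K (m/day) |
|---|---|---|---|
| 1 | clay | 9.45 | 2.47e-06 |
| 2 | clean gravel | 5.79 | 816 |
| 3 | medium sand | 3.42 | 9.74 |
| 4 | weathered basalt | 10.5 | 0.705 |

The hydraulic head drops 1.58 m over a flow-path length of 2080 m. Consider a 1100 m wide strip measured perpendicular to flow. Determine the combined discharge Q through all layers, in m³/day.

3980

Flow is parallel to layering, so each bed carries its own Darcy discharge and the transmissivities add.
Σ(K_i·b_i) = 2.47e-06×9.45 + 816×5.79 + 9.74×3.42 + 0.705×10.5 = 4765 m²/day.
Hydraulic gradient i = Δh / L = 1.58 / 2080 = 0.0007596.
Q = Σ(K_i·b_i) · W · i = 4765 × 1100 × 0.0007596 = 3982 m³/day.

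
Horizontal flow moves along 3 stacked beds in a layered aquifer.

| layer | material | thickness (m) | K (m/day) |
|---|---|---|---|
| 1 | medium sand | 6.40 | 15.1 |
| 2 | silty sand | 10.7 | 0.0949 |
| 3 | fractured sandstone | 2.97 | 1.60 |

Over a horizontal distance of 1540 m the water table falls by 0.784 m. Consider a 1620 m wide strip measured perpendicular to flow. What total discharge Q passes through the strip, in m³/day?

Flow is parallel to layering, so each bed carries its own Darcy discharge and the transmissivities add.
Σ(K_i·b_i) = 15.1×6.40 + 0.0949×10.7 + 1.60×2.97 = 102.4 m²/day.
Hydraulic gradient i = Δh / L = 0.784 / 1540 = 0.0005091.
Q = Σ(K_i·b_i) · W · i = 102.4 × 1620 × 0.0005091 = 84.46 m³/day.

84.5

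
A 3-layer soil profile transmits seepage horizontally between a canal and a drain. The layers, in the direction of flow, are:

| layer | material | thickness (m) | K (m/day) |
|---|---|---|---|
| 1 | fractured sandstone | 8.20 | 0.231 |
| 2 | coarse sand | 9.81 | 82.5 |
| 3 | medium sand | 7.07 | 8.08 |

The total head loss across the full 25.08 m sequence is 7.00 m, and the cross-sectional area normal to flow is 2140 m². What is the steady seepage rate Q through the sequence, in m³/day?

411

Flow is perpendicular to layering, so the layers act in series and the equivalent K is the thickness-weighted harmonic mean.
Total thickness L = 8.20 + 9.81 + 7.07 = 25.08 m.
Σ(b_i/K_i) = 8.20/0.231 + 9.81/82.5 + 7.07/8.08 = 36.49 d.
K_eq = L / Σ(b_i/K_i) = 25.08 / 36.49 = 0.6873 m/day.
Q = K_eq · A · (Δh/L) = 0.6873 × 2140 × (7.00/25.08) = 410.5 m³/day.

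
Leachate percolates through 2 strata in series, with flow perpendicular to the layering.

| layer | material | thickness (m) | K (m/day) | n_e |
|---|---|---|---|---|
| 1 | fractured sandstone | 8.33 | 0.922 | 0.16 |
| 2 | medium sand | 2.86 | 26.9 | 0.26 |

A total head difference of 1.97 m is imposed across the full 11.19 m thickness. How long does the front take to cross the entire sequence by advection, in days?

9.63

With flow normal to the layers, continuity requires the same specific discharge q through every layer.
Σ(b_i/K_i) = 8.33/0.922 + 2.86/26.9 = 9.141 d.
q = Δh / Σ(b_i/K_i) = 1.97 / 9.141 = 0.2155 m/day.
In each layer the seepage velocity is v_i = q/n_i, so the layer transit time is t_i = b_i·n_i / q:
  layer 1 (fractured sandstone): t_1 = 8.33 × 0.16 / 0.2155 = 6.184 d
  layer 2 (medium sand): t_2 = 2.86 × 0.26 / 0.2155 = 3.450 d
Total t = Σ t_i = 9.635 days.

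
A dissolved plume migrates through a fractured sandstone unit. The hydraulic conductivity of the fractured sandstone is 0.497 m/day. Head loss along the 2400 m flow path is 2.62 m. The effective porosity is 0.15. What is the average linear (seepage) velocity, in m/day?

Hydraulic gradient i = Δh / L = 2.62 / 2400 = 0.001092.
Darcy flux q = K · i = 0.4970 × 0.001092 = 0.0005426 m/day.
Seepage velocity v = q / n_e = 0.0005426 / 0.15 = 0.003617 m/day.

0.00362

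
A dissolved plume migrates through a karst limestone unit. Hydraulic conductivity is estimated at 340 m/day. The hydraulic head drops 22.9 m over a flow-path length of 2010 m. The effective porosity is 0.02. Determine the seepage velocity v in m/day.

Hydraulic gradient i = Δh / L = 22.9 / 2010 = 0.01139.
Darcy flux q = K · i = 340.0 × 0.01139 = 3.874 m/day.
Seepage velocity v = q / n_e = 3.874 / 0.02 = 193.7 m/day.

194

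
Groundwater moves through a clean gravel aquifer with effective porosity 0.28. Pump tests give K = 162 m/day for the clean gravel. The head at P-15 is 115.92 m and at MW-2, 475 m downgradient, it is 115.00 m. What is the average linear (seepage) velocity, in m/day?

1.12

Hydraulic gradient i = (115.92 − 115.00) / 475 = 0.92 / 475 = 0.001937.
Darcy flux q = K · i = 162.0 × 0.001937 = 0.3138 m/day.
Seepage velocity v = q / n_e = 0.3138 / 0.28 = 1.121 m/day.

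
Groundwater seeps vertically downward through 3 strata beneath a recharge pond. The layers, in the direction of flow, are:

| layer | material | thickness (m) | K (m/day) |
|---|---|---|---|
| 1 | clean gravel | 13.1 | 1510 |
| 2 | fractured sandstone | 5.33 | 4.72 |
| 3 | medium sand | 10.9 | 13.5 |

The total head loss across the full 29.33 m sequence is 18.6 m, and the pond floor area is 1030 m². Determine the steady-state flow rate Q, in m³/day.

Flow is perpendicular to layering, so the layers act in series and the equivalent K is the thickness-weighted harmonic mean.
Total thickness L = 13.1 + 5.33 + 10.9 = 29.33 m.
Σ(b_i/K_i) = 13.1/1510 + 5.33/4.72 + 10.9/13.5 = 1.945 d.
K_eq = L / Σ(b_i/K_i) = 29.33 / 1.945 = 15.08 m/day.
Q = K_eq · A · (Δh/L) = 15.08 × 1030 × (18.6/29.33) = 9848 m³/day.

9850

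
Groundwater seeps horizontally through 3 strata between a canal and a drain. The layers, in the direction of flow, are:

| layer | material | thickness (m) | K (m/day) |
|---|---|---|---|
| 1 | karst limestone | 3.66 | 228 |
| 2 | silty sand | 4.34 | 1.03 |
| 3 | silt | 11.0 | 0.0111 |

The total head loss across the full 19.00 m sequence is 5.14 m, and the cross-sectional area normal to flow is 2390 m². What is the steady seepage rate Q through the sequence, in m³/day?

12.3

Flow is perpendicular to layering, so the layers act in series and the equivalent K is the thickness-weighted harmonic mean.
Total thickness L = 3.66 + 4.34 + 11.0 = 19.00 m.
Σ(b_i/K_i) = 3.66/228 + 4.34/1.03 + 11.0/0.0111 = 995.2 d.
K_eq = L / Σ(b_i/K_i) = 19.00 / 995.2 = 0.01909 m/day.
Q = K_eq · A · (Δh/L) = 0.01909 × 2390 × (5.14/19.00) = 12.34 m³/day.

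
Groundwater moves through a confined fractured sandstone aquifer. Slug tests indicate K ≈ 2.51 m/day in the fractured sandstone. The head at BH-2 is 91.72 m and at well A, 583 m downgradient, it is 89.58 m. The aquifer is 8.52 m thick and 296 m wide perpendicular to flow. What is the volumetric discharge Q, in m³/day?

23.2

Cross-sectional area A = 296 × 8.52 = 2522 m².
Hydraulic gradient i = (91.72 − 89.58) / 583 = 2.14 / 583 = 0.003671.
Darcy's law: Q = K · A · i = 2.510 × 2522 × 0.003671 = 23.24 m³/day.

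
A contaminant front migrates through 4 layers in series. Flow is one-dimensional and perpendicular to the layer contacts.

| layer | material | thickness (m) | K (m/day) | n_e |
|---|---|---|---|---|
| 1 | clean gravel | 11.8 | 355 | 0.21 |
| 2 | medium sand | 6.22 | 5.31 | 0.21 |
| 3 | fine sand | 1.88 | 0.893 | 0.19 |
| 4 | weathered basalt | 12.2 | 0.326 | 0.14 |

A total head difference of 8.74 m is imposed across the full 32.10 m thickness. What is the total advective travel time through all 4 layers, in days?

27.3

With flow normal to the layers, continuity requires the same specific discharge q through every layer.
Σ(b_i/K_i) = 11.8/355 + 6.22/5.31 + 1.88/0.893 + 12.2/0.326 = 40.73 d.
q = Δh / Σ(b_i/K_i) = 8.74 / 40.73 = 0.2146 m/day.
In each layer the seepage velocity is v_i = q/n_i, so the layer transit time is t_i = b_i·n_i / q:
  layer 1 (clean gravel): t_1 = 11.8 × 0.21 / 0.2146 = 11.55 d
  layer 2 (medium sand): t_2 = 6.22 × 0.21 / 0.2146 = 6.088 d
  layer 3 (fine sand): t_3 = 1.88 × 0.19 / 0.2146 = 1.665 d
  layer 4 (weathered basalt): t_4 = 12.2 × 0.14 / 0.2146 = 7.960 d
Total t = Σ t_i = 27.26 days.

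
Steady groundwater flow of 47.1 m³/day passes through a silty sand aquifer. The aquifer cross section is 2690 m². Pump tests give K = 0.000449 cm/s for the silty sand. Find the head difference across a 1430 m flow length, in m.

64.5

Convert K: 0.000449 cm/s × 864 = 0.3879 m/day.
From Q = K·A·i, i = Q / (K·A) = 47.1 / (0.3879 × 2690) = 0.04513.
Head loss Δh = i · L = 0.04513 × 1430 = 64.54 m.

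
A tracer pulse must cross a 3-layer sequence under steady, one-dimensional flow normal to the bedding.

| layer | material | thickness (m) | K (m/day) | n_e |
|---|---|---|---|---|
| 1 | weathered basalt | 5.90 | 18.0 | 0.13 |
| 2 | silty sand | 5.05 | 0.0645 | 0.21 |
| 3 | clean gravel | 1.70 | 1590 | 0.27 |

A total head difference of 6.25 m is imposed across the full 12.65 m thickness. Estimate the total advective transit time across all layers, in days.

28.8

With flow normal to the layers, continuity requires the same specific discharge q through every layer.
Σ(b_i/K_i) = 5.90/18.0 + 5.05/0.0645 + 1.70/1590 = 78.62 d.
q = Δh / Σ(b_i/K_i) = 6.25 / 78.62 = 0.07949 m/day.
In each layer the seepage velocity is v_i = q/n_i, so the layer transit time is t_i = b_i·n_i / q:
  layer 1 (weathered basalt): t_1 = 5.90 × 0.13 / 0.07949 = 9.649 d
  layer 2 (silty sand): t_2 = 5.05 × 0.21 / 0.07949 = 13.34 d
  layer 3 (clean gravel): t_3 = 1.70 × 0.27 / 0.07949 = 5.774 d
Total t = Σ t_i = 28.76 days.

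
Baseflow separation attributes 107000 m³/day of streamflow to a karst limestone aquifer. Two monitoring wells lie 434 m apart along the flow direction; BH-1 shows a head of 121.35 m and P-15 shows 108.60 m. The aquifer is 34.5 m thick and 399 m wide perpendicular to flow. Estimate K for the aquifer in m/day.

265

Cross-sectional area A = 399 × 34.5 = 13766 m².
Hydraulic gradient i = (121.35 − 108.60) / 434 = 12.75 / 434 = 0.02938.
From Q = K·A·i, K = Q / (A·i) = 107000 / (13766 × 0.02938) = 264.6 m/day.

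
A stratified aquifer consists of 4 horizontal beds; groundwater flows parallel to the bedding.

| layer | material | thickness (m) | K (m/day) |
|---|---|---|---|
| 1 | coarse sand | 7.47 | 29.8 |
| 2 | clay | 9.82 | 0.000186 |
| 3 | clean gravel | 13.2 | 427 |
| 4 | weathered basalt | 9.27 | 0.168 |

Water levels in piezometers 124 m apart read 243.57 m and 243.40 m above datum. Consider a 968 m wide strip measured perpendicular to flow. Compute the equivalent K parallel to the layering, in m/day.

Flow is parallel to layering, so each bed carries its own Darcy discharge and the transmissivities add.
Σ(K_i·b_i) = 29.8×7.47 + 0.000186×9.82 + 427×13.2 + 0.168×9.27 = 5861 m²/day.
Total thickness b = 39.76 m, so K_eq = Σ(K_i·b_i)/b = 147.4 m/day.

147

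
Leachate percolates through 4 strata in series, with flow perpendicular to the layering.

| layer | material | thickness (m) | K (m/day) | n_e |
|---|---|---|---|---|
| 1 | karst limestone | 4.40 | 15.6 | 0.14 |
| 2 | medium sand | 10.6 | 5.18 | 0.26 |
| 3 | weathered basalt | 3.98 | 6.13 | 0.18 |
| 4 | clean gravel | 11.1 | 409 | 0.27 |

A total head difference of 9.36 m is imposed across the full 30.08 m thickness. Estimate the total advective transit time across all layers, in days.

2.27

With flow normal to the layers, continuity requires the same specific discharge q through every layer.
Σ(b_i/K_i) = 4.40/15.6 + 10.6/5.18 + 3.98/6.13 + 11.1/409 = 3.005 d.
q = Δh / Σ(b_i/K_i) = 9.36 / 3.005 = 3.115 m/day.
In each layer the seepage velocity is v_i = q/n_i, so the layer transit time is t_i = b_i·n_i / q:
  layer 1 (karst limestone): t_1 = 4.40 × 0.14 / 3.115 = 0.1978 d
  layer 2 (medium sand): t_2 = 10.6 × 0.26 / 3.115 = 0.8847 d
  layer 3 (weathered basalt): t_3 = 3.98 × 0.18 / 3.115 = 0.2300 d
  layer 4 (clean gravel): t_4 = 11.1 × 0.27 / 3.115 = 0.9621 d
Total t = Σ t_i = 2.275 days.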